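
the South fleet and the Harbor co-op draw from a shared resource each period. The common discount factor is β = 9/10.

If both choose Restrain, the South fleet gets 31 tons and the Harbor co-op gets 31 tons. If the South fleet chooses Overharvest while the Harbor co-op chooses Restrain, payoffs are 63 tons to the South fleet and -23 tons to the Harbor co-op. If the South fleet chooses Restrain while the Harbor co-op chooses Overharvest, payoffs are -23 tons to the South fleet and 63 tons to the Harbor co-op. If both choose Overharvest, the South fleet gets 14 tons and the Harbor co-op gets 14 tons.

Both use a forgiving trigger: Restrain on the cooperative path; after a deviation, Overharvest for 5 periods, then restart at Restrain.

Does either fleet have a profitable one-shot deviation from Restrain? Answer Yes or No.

No

A one-shot deviation gives 63 now, then 14 for 5 periods, then back to 31.
Gain from deviating: (63−31) today; loss: (31−14) in each of the next 5 periods.
No-deviation condition: (31−14)(β+…+β^5) ≥ 63−31, i.e. β+…+β^5 ≥ 32/17.
At β = 9/10: β+…+β^5 = 3.6856 ≥ 1.8824.
So cooperation is sustainable.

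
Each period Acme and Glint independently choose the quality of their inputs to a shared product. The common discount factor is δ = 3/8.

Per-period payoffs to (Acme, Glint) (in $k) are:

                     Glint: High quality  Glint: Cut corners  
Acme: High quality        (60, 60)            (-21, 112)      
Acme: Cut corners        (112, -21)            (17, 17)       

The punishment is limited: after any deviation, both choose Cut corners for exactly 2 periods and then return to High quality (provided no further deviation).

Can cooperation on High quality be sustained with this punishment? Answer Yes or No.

No

A one-shot deviation gives 112 now, then 17 for 2 periods, then back to 60.
Gain from deviating: (112−60) today; loss: (60−17) in each of the next 2 periods.
No-deviation condition: (60−17)(δ+…+δ^2) ≥ 112−60, i.e. δ+…+δ^2 ≥ 52/43.
At δ = 3/8: δ+…+δ^2 = 0.5156 < 1.2093.
So cooperation is not sustainable.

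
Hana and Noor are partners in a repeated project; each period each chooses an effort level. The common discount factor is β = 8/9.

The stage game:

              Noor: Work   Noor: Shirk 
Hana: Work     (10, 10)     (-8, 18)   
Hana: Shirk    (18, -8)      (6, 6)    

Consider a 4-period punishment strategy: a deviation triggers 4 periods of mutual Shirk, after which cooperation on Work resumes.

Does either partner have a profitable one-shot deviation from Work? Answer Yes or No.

A one-shot deviation gives 18 now, then 6 for 4 periods, then back to 10.
Gain from deviating: (18−10) today; loss: (10−6) in each of the next 4 periods.
No-deviation condition: (10−6)(β+…+β^4) ≥ 18−10, i.e. β+…+β^4 ≥ 2.
At β = 8/9: β+…+β^4 = 3.0056 ≥ 2.0000.
So cooperation is sustainable.

No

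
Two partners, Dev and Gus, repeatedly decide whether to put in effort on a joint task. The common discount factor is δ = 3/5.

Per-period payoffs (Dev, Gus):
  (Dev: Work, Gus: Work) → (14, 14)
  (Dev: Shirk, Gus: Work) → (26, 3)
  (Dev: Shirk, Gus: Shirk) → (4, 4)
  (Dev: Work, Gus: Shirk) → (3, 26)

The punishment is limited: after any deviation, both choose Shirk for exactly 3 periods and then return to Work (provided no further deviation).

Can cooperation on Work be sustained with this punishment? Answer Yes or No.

No

A one-shot deviation gives 26 now, then 4 for 3 periods, then back to 14.
Gain from deviating: (26−14) today; loss: (14−4) in each of the next 3 periods.
No-deviation condition: (14−4)(δ+…+δ^3) ≥ 26−14, i.e. δ+…+δ^3 ≥ 6/5.
At δ = 3/5: δ+…+δ^3 = 1.1760 < 1.2000.
So cooperation is not sustainable.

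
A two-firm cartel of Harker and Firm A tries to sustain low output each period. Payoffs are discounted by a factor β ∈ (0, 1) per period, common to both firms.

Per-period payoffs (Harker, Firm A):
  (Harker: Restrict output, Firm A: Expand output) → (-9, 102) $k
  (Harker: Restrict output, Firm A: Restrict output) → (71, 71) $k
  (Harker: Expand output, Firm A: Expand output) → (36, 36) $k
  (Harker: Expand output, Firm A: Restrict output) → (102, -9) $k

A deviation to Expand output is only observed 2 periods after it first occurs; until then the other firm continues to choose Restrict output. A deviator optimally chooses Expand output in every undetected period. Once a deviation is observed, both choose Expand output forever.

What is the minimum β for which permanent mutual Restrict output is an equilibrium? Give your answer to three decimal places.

0.685

A deviator earns 102 for 2 periods, then 36 forever; cooperating earns 71 forever. Multiplying the IC by (1−β):
71 ≥ 102(1−β^2) + 36β^2, so 66·β^2 ≥ 31 and β^2 ≥ 31/66.
β ≥ (31/66)^(1/2) ≈ 0.685.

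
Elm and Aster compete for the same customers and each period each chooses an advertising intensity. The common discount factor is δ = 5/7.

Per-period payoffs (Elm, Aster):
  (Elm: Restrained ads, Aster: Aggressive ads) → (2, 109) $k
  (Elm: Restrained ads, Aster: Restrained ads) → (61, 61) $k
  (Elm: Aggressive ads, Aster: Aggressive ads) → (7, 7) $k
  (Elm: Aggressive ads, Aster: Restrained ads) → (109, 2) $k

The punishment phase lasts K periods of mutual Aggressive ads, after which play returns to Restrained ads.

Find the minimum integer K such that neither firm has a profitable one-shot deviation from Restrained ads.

2

IC: δ(1−δ^K)/(1−δ) ≥ (109−61)/(61−7) = 8/9.
With δ = 5/7: need 1 − δ^K ≥ 8/9·(1−5/7)/(5/7), i.e. δ^K ≤ 0.6444.
Since (5/7)^1 = 0.7143 and (5/7)^2 = 0.5102, the smallest such K is 2.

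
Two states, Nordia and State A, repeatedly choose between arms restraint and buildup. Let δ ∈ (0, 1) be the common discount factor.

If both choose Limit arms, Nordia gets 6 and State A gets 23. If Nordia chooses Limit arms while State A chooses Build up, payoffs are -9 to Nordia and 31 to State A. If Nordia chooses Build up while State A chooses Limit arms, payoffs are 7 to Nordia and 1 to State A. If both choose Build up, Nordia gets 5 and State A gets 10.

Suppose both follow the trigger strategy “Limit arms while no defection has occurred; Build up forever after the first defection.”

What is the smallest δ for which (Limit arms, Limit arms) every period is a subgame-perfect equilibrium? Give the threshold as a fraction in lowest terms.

1/2

For Nordia: deviation gain 7−6 = 1, per-period punishment loss 6−5 = 1. IC gives δ ≥ 1/2.
For State A: gain 8, loss 13 per period, so δ ≥ 8/21.
The tighter constraint is Nordia's, so cooperation needs δ ≥ 1/2.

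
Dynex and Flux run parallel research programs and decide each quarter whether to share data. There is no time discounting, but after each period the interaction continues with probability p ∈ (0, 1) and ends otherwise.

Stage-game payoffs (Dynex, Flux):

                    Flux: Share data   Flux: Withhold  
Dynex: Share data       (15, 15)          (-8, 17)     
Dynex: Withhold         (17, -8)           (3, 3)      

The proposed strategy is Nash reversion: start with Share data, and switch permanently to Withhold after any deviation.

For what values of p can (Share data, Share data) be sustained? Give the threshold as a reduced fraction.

With no time discounting, the continuation probability p plays the role of the discount factor.
Grim-trigger IC: 15/(1−p) ≥ 17 + 3p/(1−p) ⇒ p ≥ (17−15)/(17−3) = 1/7.

1/7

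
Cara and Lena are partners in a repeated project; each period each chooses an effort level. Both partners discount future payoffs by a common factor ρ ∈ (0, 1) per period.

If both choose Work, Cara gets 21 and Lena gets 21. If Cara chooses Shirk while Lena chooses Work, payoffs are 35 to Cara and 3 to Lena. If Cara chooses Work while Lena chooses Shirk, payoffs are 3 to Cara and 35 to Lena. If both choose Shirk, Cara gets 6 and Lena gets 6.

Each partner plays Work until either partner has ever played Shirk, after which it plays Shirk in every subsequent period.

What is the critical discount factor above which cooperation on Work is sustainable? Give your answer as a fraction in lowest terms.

21/(1−ρ) ≥ 35 + 6ρ/(1−ρ)
21 ≥ 35 − 29ρ
ρ ≥ 14/29.

14/29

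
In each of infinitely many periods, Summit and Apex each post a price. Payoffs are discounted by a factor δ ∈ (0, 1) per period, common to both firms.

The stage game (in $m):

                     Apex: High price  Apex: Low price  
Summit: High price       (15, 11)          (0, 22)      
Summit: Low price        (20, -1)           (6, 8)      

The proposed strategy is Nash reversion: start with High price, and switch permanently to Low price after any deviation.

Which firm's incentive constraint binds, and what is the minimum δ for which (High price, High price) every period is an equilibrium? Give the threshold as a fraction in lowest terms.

Apex; δ ≥ 11/14

Summit's threshold: (20−15)/(20−6) = 5/14.
Apex's threshold: (22−11)/(22−8) = 11/14.
5/14 < 11/14, so Apex binds and δ* = 11/14.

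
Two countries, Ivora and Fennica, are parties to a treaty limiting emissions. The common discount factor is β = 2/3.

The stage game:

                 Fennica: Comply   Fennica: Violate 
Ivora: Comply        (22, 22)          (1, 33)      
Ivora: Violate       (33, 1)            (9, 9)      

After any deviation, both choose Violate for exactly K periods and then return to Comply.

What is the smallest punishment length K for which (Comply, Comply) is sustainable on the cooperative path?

IC: β(1−β^K)/(1−β) ≥ (33−22)/(22−9) = 11/13.
With β = 2/3: need 1 − β^K ≥ 11/13·(1−2/3)/(2/3), i.e. β^K ≤ 0.5769.
Since (2/3)^1 = 0.6667 and (2/3)^2 = 0.4444, the smallest such K is 2.

2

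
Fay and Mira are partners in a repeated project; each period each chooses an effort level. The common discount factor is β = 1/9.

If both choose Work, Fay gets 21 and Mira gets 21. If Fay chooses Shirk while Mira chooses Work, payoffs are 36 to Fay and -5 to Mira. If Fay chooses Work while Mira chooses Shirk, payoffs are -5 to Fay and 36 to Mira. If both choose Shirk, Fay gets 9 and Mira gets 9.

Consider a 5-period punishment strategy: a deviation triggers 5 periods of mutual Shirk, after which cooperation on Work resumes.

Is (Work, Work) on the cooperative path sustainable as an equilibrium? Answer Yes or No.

A one-shot deviation gives 36 now, then 9 for 5 periods, then back to 21.
Gain from deviating: (36−21) today; loss: (21−9) in each of the next 5 periods.
No-deviation condition: (21−9)(β+…+β^5) ≥ 36−21, i.e. β+…+β^5 ≥ 5/4.
At β = 1/9: β+…+β^5 = 0.1250 < 1.2500.
So cooperation is not sustainable.

No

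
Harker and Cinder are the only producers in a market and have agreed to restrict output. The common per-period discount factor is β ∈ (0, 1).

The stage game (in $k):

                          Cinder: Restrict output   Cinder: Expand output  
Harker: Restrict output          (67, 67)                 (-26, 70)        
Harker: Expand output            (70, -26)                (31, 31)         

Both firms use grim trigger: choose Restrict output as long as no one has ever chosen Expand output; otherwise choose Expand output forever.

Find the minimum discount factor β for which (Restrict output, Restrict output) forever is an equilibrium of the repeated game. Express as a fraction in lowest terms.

1/13

One-period gain from deviating is 70 − 67 = 3. The loss is 67 − 31 = 36 in every subsequent period, with present value 36·β/(1−β).
Deviation is unprofitable when 36·β/(1−β) ≥ 3, i.e. β/(1−β) ≥ 1/12.
Equivalently β ≥ 3/(3+36) = 1/13.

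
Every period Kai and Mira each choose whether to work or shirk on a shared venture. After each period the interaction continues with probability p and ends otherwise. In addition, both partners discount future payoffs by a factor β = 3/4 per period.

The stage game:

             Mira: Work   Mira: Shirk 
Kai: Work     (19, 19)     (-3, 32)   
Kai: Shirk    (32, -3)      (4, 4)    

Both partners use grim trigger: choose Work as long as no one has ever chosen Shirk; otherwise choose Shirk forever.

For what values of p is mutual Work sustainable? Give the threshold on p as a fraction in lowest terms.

With continuation probability p and discount β, the effective per-period discount factor is βp.
Grim-trigger IC: βp ≥ (32−19)/(32−4) = 13/28.
So p ≥ (13/28)/(3/4) = 13/21.

13/21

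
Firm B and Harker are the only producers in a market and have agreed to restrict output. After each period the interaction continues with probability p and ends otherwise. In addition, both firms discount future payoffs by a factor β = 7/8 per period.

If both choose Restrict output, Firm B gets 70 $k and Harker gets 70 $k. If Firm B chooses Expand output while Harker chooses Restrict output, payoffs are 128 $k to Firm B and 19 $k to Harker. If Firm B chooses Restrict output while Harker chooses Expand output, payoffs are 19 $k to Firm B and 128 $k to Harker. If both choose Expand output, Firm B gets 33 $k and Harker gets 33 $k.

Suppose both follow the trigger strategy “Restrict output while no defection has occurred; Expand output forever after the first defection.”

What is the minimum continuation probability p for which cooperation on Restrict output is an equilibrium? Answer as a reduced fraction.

464/665

Expected continuation weight on next period's payoff is β·p = 7/8·p, which plays the role of the discount factor.
Cooperation requires 7/8·p ≥ (128−70)/(128−33) = 58/95, hence p ≥ 464/665.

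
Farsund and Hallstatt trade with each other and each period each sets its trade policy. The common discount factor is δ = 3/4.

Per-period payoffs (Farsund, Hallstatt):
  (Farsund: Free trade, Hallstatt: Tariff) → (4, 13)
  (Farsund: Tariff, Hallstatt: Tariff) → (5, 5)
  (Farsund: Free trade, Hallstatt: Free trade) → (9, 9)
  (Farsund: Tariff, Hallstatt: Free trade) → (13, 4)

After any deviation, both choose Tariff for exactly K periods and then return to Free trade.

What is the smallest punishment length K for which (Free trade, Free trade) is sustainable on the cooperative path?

Need Σ_{k=1}^{K} δ^k ≥ (13−9)/(9−5) = 1.0000 at δ = 3/4.
At K = 1 the sum is 0.7500 < 1.0000; at K = 2 it is 1.3125 ≥ 1.0000.
So the minimum punishment length is K = 2.

2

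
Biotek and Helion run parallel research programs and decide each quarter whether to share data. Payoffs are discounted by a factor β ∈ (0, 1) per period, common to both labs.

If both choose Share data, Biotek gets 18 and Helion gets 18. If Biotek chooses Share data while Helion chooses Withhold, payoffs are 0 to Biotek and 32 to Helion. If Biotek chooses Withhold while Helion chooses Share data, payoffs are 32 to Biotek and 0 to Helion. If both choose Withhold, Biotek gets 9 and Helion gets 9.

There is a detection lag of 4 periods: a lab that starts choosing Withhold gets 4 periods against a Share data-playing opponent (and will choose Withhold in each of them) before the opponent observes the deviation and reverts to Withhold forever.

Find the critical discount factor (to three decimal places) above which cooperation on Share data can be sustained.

0.883

Deviating for the 4 undetected periods gains 32−18 = 14 per period over cooperation, then loses 18−9 = 9 per period forever once punishment starts.
Gain: 14(1 + β + … + β^3); loss: 9·β^4/(1−β).
No profitable deviation ⇔ 14(1−β^4) ≤ 9·β^4, i.e. β^4 ≥ 14/(14+9) = 14/23.
Hence β ≥ (14/23)^(1/4) ≈ 0.883.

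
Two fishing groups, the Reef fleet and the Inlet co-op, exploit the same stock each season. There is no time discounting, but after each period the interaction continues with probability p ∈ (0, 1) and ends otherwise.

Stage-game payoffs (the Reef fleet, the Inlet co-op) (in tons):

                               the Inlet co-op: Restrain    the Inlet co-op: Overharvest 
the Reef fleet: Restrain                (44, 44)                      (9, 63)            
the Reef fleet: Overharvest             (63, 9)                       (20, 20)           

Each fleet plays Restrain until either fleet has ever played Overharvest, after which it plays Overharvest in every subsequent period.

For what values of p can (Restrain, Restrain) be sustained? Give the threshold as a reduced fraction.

19/43

With no time discounting, the continuation probability p plays the role of the discount factor.
Grim-trigger IC: 44/(1−p) ≥ 63 + 20p/(1−p) ⇒ p ≥ (63−44)/(63−20) = 19/43.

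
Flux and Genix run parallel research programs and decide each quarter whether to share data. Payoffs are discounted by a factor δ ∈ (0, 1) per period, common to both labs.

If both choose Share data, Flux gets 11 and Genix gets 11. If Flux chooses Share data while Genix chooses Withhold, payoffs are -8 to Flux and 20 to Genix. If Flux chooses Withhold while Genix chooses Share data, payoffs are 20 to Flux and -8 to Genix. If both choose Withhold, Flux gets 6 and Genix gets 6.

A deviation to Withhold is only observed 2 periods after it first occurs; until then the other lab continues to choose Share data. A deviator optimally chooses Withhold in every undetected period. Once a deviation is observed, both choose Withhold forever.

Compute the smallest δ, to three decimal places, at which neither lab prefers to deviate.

0.802

A deviator earns 20 for 2 periods, then 6 forever; cooperating earns 11 forever. Multiplying the IC by (1−δ):
11 ≥ 20(1−δ^2) + 6δ^2, so 14·δ^2 ≥ 9 and δ^2 ≥ 9/14.
δ ≥ (9/14)^(1/2) ≈ 0.802.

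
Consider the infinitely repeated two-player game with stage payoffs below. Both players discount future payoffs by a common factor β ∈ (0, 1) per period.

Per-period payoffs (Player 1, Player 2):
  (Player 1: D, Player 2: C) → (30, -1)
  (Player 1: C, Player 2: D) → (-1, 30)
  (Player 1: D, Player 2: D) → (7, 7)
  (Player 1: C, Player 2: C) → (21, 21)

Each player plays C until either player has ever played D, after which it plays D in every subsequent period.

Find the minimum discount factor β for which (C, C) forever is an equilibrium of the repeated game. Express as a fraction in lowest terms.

9/23

Cooperation forever yields 21 each period: 21/(1−β).
Deviating yields 30 once, then 7 forever: 30 + 7β/(1−β).
No profitable deviation requires 21/(1−β) ≥ 30 + 7β/(1−β).
Multiplying by (1−β): 21 ≥ 30(1−β) + 7β = 30 − 23β.
So 23β ≥ 9, i.e. β ≥ 9/23.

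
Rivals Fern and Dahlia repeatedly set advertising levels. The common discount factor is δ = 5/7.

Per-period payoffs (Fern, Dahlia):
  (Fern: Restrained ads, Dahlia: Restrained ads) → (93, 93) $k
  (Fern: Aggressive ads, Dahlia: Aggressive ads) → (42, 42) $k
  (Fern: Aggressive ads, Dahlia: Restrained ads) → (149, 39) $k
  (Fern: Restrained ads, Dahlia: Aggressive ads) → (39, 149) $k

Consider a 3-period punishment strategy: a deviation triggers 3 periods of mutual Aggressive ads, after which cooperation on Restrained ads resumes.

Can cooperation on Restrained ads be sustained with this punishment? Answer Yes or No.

Comparing payoff streams over the 4 periods until play realigns: cooperate → 93(1+δ+…+δ^3); deviate → 149 + 42(δ+…+δ^3).
Cooperation is sustained iff (93−42)(δ+…+δ^3) ≥ 149−93.
δ+…+δ^3 = 5/7·(1−(5/7)^3)/(1−5/7) = 1.5889, and (149−93)/(93−42) = 1.0980.
1.5889 ≥ 1.0980, so cooperation is sustainable.

Yes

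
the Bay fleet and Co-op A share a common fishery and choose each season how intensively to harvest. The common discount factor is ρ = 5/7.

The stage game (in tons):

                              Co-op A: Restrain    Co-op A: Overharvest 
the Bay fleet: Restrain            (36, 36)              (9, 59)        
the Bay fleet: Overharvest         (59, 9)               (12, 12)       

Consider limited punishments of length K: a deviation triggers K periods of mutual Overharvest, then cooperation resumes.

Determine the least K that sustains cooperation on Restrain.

IC: ρ(1−ρ^K)/(1−ρ) ≥ (59−36)/(36−12) = 23/24.
With ρ = 5/7: need 1 − ρ^K ≥ 23/24·(1−5/7)/(5/7), i.e. ρ^K ≤ 0.6167.
Since (5/7)^1 = 0.7143 and (5/7)^2 = 0.5102, the smallest such K is 2.

2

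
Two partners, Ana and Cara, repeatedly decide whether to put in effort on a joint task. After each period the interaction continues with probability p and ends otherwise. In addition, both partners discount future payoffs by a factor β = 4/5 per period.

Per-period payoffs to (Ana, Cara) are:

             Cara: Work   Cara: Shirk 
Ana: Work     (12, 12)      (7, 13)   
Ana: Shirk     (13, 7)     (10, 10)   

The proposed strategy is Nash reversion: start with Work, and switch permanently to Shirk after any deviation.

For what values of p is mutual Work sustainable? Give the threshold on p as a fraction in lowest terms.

Expected continuation weight on next period's payoff is β·p = 4/5·p, which plays the role of the discount factor.
Cooperation requires 4/5·p ≥ (13−12)/(13−10) = 1/3, hence p ≥ 5/12.

5/12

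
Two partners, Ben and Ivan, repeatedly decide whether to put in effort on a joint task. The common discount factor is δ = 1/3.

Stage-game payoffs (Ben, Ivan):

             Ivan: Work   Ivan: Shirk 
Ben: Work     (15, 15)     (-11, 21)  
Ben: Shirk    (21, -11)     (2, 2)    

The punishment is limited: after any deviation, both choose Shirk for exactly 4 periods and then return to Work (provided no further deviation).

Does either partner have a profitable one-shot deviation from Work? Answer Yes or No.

No

A one-shot deviation gives 21 now, then 2 for 4 periods, then back to 15.
Gain from deviating: (21−15) today; loss: (15−2) in each of the next 4 periods.
No-deviation condition: (15−2)(δ+…+δ^4) ≥ 21−15, i.e. δ+…+δ^4 ≥ 6/13.
At δ = 1/3: δ+…+δ^4 = 0.4938 ≥ 0.4615.
So cooperation is sustainable.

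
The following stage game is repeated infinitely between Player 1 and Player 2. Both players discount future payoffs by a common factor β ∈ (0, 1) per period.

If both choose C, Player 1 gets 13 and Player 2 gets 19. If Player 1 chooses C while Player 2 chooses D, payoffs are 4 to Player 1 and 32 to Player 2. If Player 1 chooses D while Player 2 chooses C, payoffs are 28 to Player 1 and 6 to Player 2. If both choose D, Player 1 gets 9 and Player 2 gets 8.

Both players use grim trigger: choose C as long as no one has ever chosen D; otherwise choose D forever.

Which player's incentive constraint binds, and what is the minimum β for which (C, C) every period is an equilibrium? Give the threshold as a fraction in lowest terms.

Player 1; β ≥ 15/19

For Player 1: deviation gain 28−13 = 15, per-period punishment loss 13−9 = 4. IC gives β ≥ 15/19.
For Player 2: gain 13, loss 11 per period, so β ≥ 13/24.
The tighter constraint is Player 1's, so cooperation needs β ≥ 15/19.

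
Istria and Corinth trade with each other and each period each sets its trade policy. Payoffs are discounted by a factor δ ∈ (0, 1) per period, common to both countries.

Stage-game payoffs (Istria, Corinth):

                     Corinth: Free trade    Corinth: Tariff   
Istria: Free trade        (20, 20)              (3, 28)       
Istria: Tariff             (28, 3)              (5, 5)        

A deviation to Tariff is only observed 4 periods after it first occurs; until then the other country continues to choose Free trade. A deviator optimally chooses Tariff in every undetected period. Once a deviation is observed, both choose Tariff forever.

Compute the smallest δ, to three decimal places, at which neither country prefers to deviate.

A deviator earns 28 for 4 periods, then 5 forever; cooperating earns 20 forever. Multiplying the IC by (1−δ):
20 ≥ 28(1−δ^4) + 5δ^4, so 23·δ^4 ≥ 8 and δ^4 ≥ 8/23.
δ ≥ (8/23)^(1/4) ≈ 0.768.

0.768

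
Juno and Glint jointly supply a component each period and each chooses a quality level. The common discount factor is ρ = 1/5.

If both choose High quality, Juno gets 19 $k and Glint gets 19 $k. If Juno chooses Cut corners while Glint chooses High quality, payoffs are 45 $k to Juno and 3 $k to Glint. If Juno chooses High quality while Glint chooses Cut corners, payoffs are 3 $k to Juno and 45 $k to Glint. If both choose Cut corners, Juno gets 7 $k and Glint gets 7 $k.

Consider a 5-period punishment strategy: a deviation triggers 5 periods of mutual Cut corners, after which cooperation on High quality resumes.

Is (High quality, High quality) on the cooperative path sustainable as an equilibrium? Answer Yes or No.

Comparing payoff streams over the 6 periods until play realigns: cooperate → 19(1+ρ+…+ρ^5); deviate → 45 + 7(ρ+…+ρ^5).
Cooperation is sustained iff (19−7)(ρ+…+ρ^5) ≥ 45−19.
ρ+…+ρ^5 = 1/5·(1−(1/5)^5)/(1−1/5) = 0.2499, and (45−19)/(19−7) = 2.1667.
0.2499 < 2.1667, so cooperation is not sustainable.

No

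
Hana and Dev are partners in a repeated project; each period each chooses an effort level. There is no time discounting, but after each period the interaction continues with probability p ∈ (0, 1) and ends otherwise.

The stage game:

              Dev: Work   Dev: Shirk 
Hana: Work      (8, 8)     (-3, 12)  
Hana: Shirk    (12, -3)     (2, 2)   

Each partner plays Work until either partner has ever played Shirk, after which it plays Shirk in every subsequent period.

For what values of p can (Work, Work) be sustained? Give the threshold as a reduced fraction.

2/5

Expected cooperation value is 8 + p·8 + p²·8 + … = 8/(1−p); deviation gives 12 + p·2/(1−p).
8 ≥ 12(1−p) + 2p ⇒ 10p ≥ 4 ⇒ p ≥ 4/10 = 2/5.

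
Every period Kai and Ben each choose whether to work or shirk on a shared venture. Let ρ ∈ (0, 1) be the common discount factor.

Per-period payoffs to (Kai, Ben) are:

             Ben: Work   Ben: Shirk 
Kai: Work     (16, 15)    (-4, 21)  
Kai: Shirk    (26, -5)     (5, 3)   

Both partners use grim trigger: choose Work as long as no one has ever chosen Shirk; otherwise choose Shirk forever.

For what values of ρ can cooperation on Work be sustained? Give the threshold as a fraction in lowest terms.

10/21

Kai: cooperation gives 16 each period; deviation gives 26 once then 5 forever.
  16/(1−ρ) ≥ 26 + 5ρ/(1−ρ) ⇒ ρ ≥ 10/21.
Ben: cooperation gives 15 each period; deviation gives 21 once then 3 forever.
  ρ ≥ 6/18 = 1/3.
Both must hold, so the binding constraint is Kai's: ρ ≥ 10/21.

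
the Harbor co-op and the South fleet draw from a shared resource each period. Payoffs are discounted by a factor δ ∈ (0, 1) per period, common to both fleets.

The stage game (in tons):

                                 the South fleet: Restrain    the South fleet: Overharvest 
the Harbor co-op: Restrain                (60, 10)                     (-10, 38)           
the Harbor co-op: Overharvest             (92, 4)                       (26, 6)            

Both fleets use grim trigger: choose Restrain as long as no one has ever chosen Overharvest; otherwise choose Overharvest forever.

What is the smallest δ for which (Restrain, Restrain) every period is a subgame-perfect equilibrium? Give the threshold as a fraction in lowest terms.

For the Harbor co-op: deviation gain 92−60 = 32, per-period punishment loss 60−26 = 34. IC gives δ ≥ 32/66 = 16/33.
For the South fleet: gain 28, loss 4 per period, so δ ≥ 28/32 = 7/8.
The tighter constraint is the South fleet's, so cooperation needs δ ≥ 7/8.

7/8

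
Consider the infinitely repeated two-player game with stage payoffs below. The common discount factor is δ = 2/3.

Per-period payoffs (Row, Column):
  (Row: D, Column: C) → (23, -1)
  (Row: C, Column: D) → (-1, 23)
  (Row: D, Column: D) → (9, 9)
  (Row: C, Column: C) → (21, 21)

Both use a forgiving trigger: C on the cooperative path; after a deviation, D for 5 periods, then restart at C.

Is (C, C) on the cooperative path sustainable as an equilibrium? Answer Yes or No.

Yes

IC: δ+…+δ^5 ≥ (23−21)/(21−9) = 1/6.
At δ = 2/3: partial sum = 1.7366 ≥ 0.1667. Cooperation sustainable.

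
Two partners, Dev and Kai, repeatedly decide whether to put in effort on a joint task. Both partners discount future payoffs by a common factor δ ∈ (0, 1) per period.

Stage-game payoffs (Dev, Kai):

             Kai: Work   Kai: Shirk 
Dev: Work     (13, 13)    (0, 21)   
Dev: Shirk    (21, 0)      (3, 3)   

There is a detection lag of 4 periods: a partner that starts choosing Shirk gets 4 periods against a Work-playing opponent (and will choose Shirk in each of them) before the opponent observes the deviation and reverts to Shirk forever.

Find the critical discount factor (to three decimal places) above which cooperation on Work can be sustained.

The best deviation is to choose Shirk for all 4 undetected periods, earning 21 each, then 3 forever once detected.
Deviation value: 21(1−δ^4)/(1−δ) + 3δ^4/(1−δ); cooperation value: 13/(1−δ).
IC: 13 ≥ 21(1−δ^4) + 3δ^4 = 21 − 18δ^4.
So δ^4 ≥ 8/18 = 4/9, giving δ ≥ (4/9)^(1/4) ≈ 0.816.

0.816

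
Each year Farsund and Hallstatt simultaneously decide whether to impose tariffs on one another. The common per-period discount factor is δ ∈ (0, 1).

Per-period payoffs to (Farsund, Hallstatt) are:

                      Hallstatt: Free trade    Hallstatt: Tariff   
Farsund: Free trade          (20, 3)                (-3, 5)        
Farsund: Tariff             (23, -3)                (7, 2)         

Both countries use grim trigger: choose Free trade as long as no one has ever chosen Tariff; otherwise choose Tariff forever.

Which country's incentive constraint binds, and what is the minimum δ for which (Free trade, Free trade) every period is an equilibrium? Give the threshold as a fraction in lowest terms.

For Farsund: deviation gain 23−20 = 3, per-period punishment loss 20−7 = 13. IC gives δ ≥ 3/16.
For Hallstatt: gain 2, loss 1 per period, so δ ≥ 2/3.
The tighter constraint is Hallstatt's, so cooperation needs δ ≥ 2/3.

Hallstatt; δ ≥ 2/3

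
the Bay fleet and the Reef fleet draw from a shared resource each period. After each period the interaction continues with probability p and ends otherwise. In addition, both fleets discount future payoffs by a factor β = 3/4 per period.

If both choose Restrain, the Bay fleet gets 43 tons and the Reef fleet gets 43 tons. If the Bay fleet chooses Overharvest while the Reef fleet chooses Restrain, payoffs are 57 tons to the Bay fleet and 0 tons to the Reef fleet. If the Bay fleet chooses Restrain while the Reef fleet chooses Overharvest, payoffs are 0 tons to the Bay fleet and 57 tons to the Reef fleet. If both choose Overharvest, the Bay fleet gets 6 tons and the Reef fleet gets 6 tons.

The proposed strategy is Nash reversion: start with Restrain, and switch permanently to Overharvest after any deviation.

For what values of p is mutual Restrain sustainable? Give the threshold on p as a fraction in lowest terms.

56/153

With continuation probability p and discount β, the effective per-period discount factor is βp.
Grim-trigger IC: βp ≥ (57−43)/(57−6) = 14/51.
So p ≥ (14/51)/(3/4) = 56/153.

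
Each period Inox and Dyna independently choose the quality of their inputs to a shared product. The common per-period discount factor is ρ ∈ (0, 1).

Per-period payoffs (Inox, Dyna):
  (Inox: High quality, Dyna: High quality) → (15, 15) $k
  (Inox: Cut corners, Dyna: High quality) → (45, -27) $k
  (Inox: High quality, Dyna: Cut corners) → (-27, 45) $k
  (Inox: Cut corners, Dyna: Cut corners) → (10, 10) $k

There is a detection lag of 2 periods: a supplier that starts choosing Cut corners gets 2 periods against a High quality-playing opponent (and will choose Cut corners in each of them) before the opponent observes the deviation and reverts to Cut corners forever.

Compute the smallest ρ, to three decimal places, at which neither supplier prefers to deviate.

Deviating for the 2 undetected periods gains 45−15 = 30 per period over cooperation, then loses 15−10 = 5 per period forever once punishment starts.
Gain: 30(1 + ρ + … + ρ^1); loss: 5·ρ^2/(1−ρ).
No profitable deviation ⇔ 30(1−ρ^2) ≤ 5·ρ^2, i.e. ρ^2 ≥ 30/(30+5) = 6/7.
Hence ρ ≥ (6/7)^(1/2) ≈ 0.926.

0.926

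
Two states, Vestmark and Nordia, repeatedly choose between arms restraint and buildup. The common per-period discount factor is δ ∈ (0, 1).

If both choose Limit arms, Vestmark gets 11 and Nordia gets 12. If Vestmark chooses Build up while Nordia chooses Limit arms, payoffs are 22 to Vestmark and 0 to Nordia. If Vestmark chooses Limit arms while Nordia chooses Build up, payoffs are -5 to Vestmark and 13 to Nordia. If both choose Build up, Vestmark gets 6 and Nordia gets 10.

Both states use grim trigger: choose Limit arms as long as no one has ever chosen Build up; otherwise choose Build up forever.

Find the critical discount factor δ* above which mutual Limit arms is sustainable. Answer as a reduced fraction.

11/16

Vestmark's threshold: (22−11)/(22−6) = 11/16.
Nordia's threshold: (13−12)/(13−10) = 1/3.
11/16 > 1/3, so Vestmark binds and δ* = 11/16.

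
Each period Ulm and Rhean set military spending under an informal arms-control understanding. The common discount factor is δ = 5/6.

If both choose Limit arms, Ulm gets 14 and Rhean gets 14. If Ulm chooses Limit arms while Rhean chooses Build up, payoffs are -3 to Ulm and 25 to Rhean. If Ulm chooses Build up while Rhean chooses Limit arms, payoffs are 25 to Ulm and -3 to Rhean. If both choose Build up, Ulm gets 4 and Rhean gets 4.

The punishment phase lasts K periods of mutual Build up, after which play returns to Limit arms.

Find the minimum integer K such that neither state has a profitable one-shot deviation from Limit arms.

No profitable deviation requires (14−4)(δ+…+δ^K) ≥ 25−14, i.e. δ+…+δ^K ≥ 11/10 ≈ 1.1000.
With δ = 5/6, the partial sums are K=1: 0.8333, K=2: 1.5278.
K = 2 is the first length at which the sum reaches 1.1000.

2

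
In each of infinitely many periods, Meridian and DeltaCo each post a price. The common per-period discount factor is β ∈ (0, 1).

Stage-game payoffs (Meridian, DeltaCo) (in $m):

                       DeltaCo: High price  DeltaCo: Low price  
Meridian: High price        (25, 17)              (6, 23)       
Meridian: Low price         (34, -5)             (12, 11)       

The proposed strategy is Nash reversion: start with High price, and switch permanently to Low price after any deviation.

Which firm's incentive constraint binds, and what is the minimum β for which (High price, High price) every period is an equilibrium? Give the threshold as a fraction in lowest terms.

DeltaCo; β ≥ 1/2

For Meridian: deviation gain 34−25 = 9, per-period punishment loss 25−12 = 13. IC gives β ≥ 9/22.
For DeltaCo: gain 6, loss 6 per period, so β ≥ 6/12 = 1/2.
The tighter constraint is DeltaCo's, so cooperation needs β ≥ 1/2.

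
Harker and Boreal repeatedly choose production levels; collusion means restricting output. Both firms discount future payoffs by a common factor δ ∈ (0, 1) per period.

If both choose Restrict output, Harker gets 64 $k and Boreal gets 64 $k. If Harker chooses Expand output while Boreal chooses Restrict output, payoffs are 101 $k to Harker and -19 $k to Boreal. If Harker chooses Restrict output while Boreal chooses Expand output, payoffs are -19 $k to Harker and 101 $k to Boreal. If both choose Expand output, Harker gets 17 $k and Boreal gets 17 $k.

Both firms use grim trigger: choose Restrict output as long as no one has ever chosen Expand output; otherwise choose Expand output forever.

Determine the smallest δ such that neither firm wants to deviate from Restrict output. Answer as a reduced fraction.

Cooperation forever yields 64 each period: 64/(1−δ).
Deviating yields 101 once, then 17 forever: 101 + 17δ/(1−δ).
No profitable deviation requires 64/(1−δ) ≥ 101 + 17δ/(1−δ).
Multiplying by (1−δ): 64 ≥ 101(1−δ) + 17δ = 101 − 84δ.
So 84δ ≥ 37, i.e. δ ≥ 37/84.

37/84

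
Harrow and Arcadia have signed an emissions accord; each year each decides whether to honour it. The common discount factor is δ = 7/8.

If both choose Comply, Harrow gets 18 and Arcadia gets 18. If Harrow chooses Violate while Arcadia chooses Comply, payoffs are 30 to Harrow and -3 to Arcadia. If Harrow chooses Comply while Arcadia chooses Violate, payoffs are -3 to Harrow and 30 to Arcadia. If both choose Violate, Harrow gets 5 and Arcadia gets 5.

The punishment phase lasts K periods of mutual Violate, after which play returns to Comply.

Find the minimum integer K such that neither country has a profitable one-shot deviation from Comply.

Need Σ_{k=1}^{K} δ^k ≥ (30−18)/(18−5) = 0.9231 at δ = 7/8.
At K = 1 the sum is 0.8750 < 0.9231; at K = 2 it is 1.6406 ≥ 0.9231.
So the minimum punishment length is K = 2.

2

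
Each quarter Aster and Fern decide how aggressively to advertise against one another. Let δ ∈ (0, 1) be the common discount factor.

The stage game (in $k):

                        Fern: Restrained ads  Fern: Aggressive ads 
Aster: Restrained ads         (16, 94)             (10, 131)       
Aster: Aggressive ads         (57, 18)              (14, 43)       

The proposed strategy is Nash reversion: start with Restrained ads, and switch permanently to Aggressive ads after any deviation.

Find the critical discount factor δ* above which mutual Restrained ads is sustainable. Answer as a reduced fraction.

Aster: cooperation gives 16 each period; deviation gives 57 once then 14 forever.
  16/(1−δ) ≥ 57 + 14δ/(1−δ) ⇒ δ ≥ 41/43.
Fern: cooperation gives 94 each period; deviation gives 131 once then 43 forever.
  δ ≥ 37/88.
Both must hold, so the binding constraint is Aster's: δ ≥ 41/43.

41/43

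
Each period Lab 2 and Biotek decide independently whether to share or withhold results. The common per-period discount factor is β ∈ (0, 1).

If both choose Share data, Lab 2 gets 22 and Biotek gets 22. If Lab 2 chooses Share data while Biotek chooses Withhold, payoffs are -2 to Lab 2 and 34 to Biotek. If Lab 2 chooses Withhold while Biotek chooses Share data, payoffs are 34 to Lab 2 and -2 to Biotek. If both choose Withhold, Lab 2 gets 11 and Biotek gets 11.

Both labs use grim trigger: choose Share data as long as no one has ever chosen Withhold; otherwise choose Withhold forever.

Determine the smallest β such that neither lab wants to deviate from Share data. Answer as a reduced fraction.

One-period gain from deviating is 34 − 22 = 12. The loss is 22 − 11 = 11 in every subsequent period, with present value 11·β/(1−β).
Deviation is unprofitable when 11·β/(1−β) ≥ 12, i.e. β/(1−β) ≥ 12/11.
Equivalently β ≥ 12/(12+11) = 12/23.

12/23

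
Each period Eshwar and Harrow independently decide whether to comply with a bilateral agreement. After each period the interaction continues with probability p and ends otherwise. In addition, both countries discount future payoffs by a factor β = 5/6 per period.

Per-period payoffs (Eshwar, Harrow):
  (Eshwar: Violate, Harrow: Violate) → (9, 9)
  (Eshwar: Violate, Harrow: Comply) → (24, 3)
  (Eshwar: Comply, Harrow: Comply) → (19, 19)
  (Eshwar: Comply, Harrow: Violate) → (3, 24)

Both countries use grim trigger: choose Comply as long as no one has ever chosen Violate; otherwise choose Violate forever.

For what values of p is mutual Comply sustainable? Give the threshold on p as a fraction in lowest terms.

2/5

Expected continuation weight on next period's payoff is β·p = 5/6·p, which plays the role of the discount factor.
Cooperation requires 5/6·p ≥ (24−19)/(24−9) = 1/3, hence p ≥ 2/5.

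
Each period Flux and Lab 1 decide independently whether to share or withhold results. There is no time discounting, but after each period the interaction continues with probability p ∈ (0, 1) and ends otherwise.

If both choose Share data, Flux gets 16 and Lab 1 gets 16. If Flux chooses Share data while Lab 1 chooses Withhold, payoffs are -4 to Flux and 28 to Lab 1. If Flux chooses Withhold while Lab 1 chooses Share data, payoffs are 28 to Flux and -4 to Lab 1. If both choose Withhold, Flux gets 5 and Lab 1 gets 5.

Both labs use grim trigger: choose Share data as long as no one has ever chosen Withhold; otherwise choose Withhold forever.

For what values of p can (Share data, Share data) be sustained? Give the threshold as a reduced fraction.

12/23

With no time discounting, the continuation probability p plays the role of the discount factor.
Grim-trigger IC: 16/(1−p) ≥ 28 + 5p/(1−p) ⇒ p ≥ (28−16)/(28−5) = 12/23.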